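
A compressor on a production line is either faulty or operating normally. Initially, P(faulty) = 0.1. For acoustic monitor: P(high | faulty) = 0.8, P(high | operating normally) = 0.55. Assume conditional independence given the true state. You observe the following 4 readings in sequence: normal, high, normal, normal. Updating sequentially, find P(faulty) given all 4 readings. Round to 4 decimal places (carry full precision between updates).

After 'normal': P(faulty) = 0.2·0.1000 / (0.2·0.1000 + 0.45·0.9000) ≈ 0.0471
After 'high': P(faulty) = 0.8·0.0471 / (0.8·0.0471 + 0.55·0.9529) ≈ 0.0670
After 'normal': P(faulty) = 0.2·0.0670 / (0.2·0.0670 + 0.45·0.9330) ≈ 0.0309
After 'normal': P(faulty) = 0.2·0.0309 / (0.2·0.0309 + 0.45·0.9691) ≈ 0.0140

0.0140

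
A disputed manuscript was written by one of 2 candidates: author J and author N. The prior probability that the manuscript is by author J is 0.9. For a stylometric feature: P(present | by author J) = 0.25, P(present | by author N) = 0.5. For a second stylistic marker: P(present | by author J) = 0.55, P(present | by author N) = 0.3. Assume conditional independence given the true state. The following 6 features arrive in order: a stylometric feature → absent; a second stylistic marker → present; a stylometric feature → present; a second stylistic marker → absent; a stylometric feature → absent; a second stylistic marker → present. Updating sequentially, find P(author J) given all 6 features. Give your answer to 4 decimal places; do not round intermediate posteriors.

Apply Bayes' rule sequentially, carrying P(author J) forward.
After a stylometric feature='absent': P(author J) = 0.75·0.9000 / (0.75·0.9000 + 0.5·0.1000) ≈ 0.9310
After a second stylistic marker='present': P(author J) = 0.55·0.9310 / (0.55·0.9310 + 0.3·0.0690) ≈ 0.9612
After a stylometric feature='present': P(author J) = 0.25·0.9612 / (0.25·0.9612 + 0.5·0.0388) ≈ 0.9252
After a second stylistic marker='absent': P(author J) = 0.45·0.9252 / (0.45·0.9252 + 0.7·0.0748) ≈ 0.8883
After a stylometric feature='absent': P(author J) = 0.75·0.8883 / (0.75·0.8883 + 0.5·0.1117) ≈ 0.9227
After a second stylistic marker='present': P(author J) = 0.55·0.9227 / (0.55·0.9227 + 0.3·0.0773) ≈ 0.9563

0.9563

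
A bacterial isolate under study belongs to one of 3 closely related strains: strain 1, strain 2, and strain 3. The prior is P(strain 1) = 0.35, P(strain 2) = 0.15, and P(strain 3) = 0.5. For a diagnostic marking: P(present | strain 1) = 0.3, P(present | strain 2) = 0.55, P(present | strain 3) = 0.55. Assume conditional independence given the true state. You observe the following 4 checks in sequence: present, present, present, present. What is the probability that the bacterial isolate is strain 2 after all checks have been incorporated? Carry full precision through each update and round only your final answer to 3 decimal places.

0.220

After 'present': normaliser = 0.3·0.3500 + 0.55·0.1500 + 0.55·0.5000; P(strain 1) ≈ 0.2270, P(strain 2) ≈ 0.1784, P(strain 3) ≈ 0.5946
After 'present': normaliser = 0.3·0.2270 + 0.55·0.1784 + 0.55·0.5946; P(strain 1) ≈ 0.1381, P(strain 2) ≈ 0.1989, P(strain 3) ≈ 0.6630
After 'present': normaliser = 0.3·0.1381 + 0.55·0.1989 + 0.55·0.6630; P(strain 1) ≈ 0.0804, P(strain 2) ≈ 0.2122, P(strain 3) ≈ 0.7074
After 'present': normaliser = 0.3·0.0804 + 0.55·0.2122 + 0.55·0.7074; P(strain 1) ≈ 0.0455, P(strain 2) ≈ 0.2203, P(strain 3) ≈ 0.7342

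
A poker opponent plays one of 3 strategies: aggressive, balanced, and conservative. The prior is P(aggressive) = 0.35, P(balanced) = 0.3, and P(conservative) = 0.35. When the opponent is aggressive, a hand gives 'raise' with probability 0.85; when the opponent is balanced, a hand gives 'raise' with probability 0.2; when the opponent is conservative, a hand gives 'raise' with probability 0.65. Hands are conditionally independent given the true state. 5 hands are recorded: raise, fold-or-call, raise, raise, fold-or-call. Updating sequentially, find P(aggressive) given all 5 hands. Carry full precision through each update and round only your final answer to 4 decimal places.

0.2665

After 'raise': normaliser = 0.85·0.3500 + 0.2·0.3000 + 0.65·0.3500; P(aggressive) ≈ 0.5085, P(balanced) ≈ 0.1026, P(conservative) ≈ 0.3889
After 'fold-or-call': normaliser = 0.15·0.5085 + 0.8·0.1026 + 0.35·0.3889; P(aggressive) ≈ 0.2591, P(balanced) ≈ 0.2787, P(conservative) ≈ 0.4623
After 'raise': normaliser = 0.85·0.2591 + 0.2·0.2787 + 0.65·0.4623; P(aggressive) ≈ 0.3820, P(balanced) ≈ 0.0967, P(conservative) ≈ 0.5213
After 'raise': normaliser = 0.85·0.3820 + 0.2·0.0967 + 0.65·0.5213; P(aggressive) ≈ 0.4755, P(balanced) ≈ 0.0283, P(conservative) ≈ 0.4962
After 'fold-or-call': normaliser = 0.15·0.4755 + 0.8·0.0283 + 0.35·0.4962; P(aggressive) ≈ 0.2665, P(balanced) ≈ 0.0846, P(conservative) ≈ 0.6489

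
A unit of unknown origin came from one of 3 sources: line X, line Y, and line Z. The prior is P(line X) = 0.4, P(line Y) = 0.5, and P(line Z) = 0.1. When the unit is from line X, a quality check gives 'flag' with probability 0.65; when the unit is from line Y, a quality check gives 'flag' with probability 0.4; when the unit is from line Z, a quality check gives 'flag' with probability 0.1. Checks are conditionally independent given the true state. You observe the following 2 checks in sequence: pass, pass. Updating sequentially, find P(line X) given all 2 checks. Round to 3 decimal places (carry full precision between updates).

After 'pass': normaliser = 0.35·0.4000 + 0.6·0.5000 + 0.9·0.1000; P(line X) ≈ 0.2642, P(line Y) ≈ 0.5660, P(line Z) ≈ 0.1698
After 'pass': normaliser = 0.35·0.2642 + 0.6·0.5660 + 0.9·0.1698; P(line X) ≈ 0.1581, P(line Y) ≈ 0.5806, P(line Z) ≈ 0.2613

0.158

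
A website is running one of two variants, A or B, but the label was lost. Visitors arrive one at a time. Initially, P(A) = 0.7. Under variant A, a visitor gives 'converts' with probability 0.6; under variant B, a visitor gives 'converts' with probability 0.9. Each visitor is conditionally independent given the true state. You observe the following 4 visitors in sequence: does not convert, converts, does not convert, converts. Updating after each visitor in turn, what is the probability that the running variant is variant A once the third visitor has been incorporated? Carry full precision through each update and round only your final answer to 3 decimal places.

0.961

Each posterior becomes the prior for the next update.
After 'does not convert': P(A) = 0.4·0.7000 / (0.4·0.7000 + 0.1·0.3000) ≈ 0.9032
After 'converts': P(A) = 0.6·0.9032 / (0.6·0.9032 + 0.9·0.0968) ≈ 0.8615
After 'does not convert': P(A) = 0.4·0.8615 / (0.4·0.8615 + 0.1·0.1385) ≈ 0.9614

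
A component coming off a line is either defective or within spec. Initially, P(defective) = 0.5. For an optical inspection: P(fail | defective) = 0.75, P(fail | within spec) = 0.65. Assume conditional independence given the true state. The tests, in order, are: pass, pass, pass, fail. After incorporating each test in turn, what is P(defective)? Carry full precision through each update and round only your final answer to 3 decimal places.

0.296

After 'pass': P(defective) = 0.25·0.5000 / (0.25·0.5000 + 0.35·0.5000) ≈ 0.4167
After 'pass': P(defective) = 0.25·0.4167 / (0.25·0.4167 + 0.35·0.5833) ≈ 0.3378
After 'pass': P(defective) = 0.25·0.3378 / (0.25·0.3378 + 0.35·0.6622) ≈ 0.2671
After 'fail': P(defective) = 0.75·0.2671 / (0.75·0.2671 + 0.65·0.7329) ≈ 0.2960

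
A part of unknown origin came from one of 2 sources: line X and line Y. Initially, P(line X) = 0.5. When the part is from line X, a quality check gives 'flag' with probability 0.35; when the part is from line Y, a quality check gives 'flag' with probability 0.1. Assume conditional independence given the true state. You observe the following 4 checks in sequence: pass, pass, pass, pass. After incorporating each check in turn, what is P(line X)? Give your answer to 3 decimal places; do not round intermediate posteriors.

0.214

After 'pass': P(line X) = 0.65·0.5000 / (0.65·0.5000 + 0.9·0.5000) ≈ 0.4194
After 'pass': P(line X) = 0.65·0.4194 / (0.65·0.4194 + 0.9·0.5806) ≈ 0.3428
After 'pass': P(line X) = 0.65·0.3428 / (0.65·0.3428 + 0.9·0.6572) ≈ 0.2736
After 'pass': P(line X) = 0.65·0.2736 / (0.65·0.2736 + 0.9·0.7264) ≈ 0.2139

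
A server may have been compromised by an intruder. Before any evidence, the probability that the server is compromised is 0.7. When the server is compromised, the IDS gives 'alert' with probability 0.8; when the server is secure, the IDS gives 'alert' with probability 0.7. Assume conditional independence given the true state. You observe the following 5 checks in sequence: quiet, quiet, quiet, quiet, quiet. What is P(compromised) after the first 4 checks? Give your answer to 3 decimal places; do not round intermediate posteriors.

0.315

After 'quiet': P(compromised) = 0.2·0.7000 / (0.2·0.7000 + 0.3·0.3000) ≈ 0.6087
After 'quiet': P(compromised) = 0.2·0.6087 / (0.2·0.6087 + 0.3·0.3913) ≈ 0.5091
After 'quiet': P(compromised) = 0.2·0.5091 / (0.2·0.5091 + 0.3·0.4909) ≈ 0.4088
After 'quiet': P(compromised) = 0.2·0.4088 / (0.2·0.4088 + 0.3·0.5912) ≈ 0.3155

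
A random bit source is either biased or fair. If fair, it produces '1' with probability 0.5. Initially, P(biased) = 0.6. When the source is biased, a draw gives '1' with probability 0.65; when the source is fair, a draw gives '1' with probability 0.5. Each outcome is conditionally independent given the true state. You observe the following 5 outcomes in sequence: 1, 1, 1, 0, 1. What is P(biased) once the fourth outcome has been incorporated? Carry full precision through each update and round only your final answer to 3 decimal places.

After '1': P(biased) = 0.65·0.6000 / (0.65·0.6000 + 0.5·0.4000) ≈ 0.6610
After '1': P(biased) = 0.65·0.6610 / (0.65·0.6610 + 0.5·0.3390) ≈ 0.7171
After '1': P(biased) = 0.65·0.7171 / (0.65·0.7171 + 0.5·0.2829) ≈ 0.7672
After '0': P(biased) = 0.35·0.7672 / (0.35·0.7672 + 0.5·0.2328) ≈ 0.6976

0.698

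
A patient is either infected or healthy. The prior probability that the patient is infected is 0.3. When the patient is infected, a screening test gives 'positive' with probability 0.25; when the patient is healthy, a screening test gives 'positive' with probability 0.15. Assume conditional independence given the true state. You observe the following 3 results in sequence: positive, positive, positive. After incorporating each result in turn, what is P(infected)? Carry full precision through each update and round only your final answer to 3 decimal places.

After 'positive': P(infected) = 0.25·0.3000 / (0.25·0.3000 + 0.15·0.7000) ≈ 0.4167
After 'positive': P(infected) = 0.25·0.4167 / (0.25·0.4167 + 0.15·0.5833) ≈ 0.5435
After 'positive': P(infected) = 0.25·0.5435 / (0.25·0.5435 + 0.15·0.4565) ≈ 0.6649

0.665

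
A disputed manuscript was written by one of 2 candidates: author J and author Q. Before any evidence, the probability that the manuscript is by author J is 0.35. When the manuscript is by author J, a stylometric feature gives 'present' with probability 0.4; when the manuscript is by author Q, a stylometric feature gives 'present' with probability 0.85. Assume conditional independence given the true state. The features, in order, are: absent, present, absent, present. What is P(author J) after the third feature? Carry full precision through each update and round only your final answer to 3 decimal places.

Each posterior becomes the prior for the next update.
After 'absent': P(author J) = 0.6·0.3500 / (0.6·0.3500 + 0.15·0.6500) ≈ 0.6829
After 'present': P(author J) = 0.4·0.6829 / (0.4·0.6829 + 0.85·0.3171) ≈ 0.5034
After 'absent': P(author J) = 0.6·0.5034 / (0.6·0.5034 + 0.15·0.4966) ≈ 0.8021

0.802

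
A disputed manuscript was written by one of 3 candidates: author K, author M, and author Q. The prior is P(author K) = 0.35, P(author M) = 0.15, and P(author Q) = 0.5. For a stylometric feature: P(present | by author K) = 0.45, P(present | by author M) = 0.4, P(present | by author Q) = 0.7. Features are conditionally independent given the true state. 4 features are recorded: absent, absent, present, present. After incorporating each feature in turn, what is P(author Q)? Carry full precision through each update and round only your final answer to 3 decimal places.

Apply Bayes' rule sequentially, carrying P(author Q) forward.
After 'absent': normaliser = 0.55·0.3500 + 0.6·0.1500 + 0.3·0.5000; P(author K) ≈ 0.4451, P(author M) ≈ 0.2081, P(author Q) ≈ 0.3468
After 'absent': normaliser = 0.55·0.4451 + 0.6·0.2081 + 0.3·0.3468; P(author K) ≈ 0.5168, P(author M) ≈ 0.2636, P(author Q) ≈ 0.2196
After 'present': normaliser = 0.45·0.5168 + 0.4·0.2636 + 0.7·0.2196; P(author K) ≈ 0.4729, P(author M) ≈ 0.2144, P(author Q) ≈ 0.3127
After 'present': normaliser = 0.45·0.4729 + 0.4·0.2144 + 0.7·0.3127; P(author K) ≈ 0.4113, P(author M) ≈ 0.1657, P(author Q) ≈ 0.4230

0.423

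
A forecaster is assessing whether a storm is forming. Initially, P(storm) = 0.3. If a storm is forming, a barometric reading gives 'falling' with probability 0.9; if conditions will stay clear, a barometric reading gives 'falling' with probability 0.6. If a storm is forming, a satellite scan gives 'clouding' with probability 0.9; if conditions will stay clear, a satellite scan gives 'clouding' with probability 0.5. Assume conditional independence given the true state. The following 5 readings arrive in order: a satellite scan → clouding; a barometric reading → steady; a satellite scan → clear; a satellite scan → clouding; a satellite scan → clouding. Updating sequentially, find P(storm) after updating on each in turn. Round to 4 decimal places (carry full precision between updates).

0.1111

Apply Bayes' rule sequentially, carrying P(storm) forward.
After a satellite scan='clouding': P(storm) = 0.9·0.3000 / (0.9·0.3000 + 0.5·0.7000) ≈ 0.4355
After a barometric reading='steady': P(storm) = 0.1·0.4355 / (0.1·0.4355 + 0.4·0.5645) ≈ 0.1617
After a satellite scan='clear': P(storm) = 0.1·0.1617 / (0.1·0.1617 + 0.5·0.8383) ≈ 0.0371
After a satellite scan='clouding': P(storm) = 0.9·0.0371 / (0.9·0.0371 + 0.5·0.9629) ≈ 0.0649
After a satellite scan='clouding': P(storm) = 0.9·0.0649 / (0.9·0.0649 + 0.5·0.9351) ≈ 0.1111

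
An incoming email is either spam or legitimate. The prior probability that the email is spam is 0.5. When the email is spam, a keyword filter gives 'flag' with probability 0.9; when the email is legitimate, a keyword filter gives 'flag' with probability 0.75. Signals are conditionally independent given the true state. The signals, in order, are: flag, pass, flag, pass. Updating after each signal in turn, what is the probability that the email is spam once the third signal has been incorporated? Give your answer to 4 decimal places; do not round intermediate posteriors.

After 'flag': P(spam) = 0.9·0.5000 / (0.9·0.5000 + 0.75·0.5000) ≈ 0.5455
After 'pass': P(spam) = 0.1·0.5455 / (0.1·0.5455 + 0.25·0.4545) ≈ 0.3243
After 'flag': P(spam) = 0.9·0.3243 / (0.9·0.3243 + 0.75·0.6757) ≈ 0.3655

0.3655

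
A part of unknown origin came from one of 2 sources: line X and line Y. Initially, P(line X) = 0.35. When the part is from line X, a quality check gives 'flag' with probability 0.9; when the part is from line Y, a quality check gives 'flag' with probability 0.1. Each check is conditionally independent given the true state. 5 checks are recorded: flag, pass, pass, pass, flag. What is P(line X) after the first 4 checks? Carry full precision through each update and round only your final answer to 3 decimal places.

After 'flag': P(line X) = 0.9·0.3500 / (0.9·0.3500 + 0.1·0.6500) ≈ 0.8289
After 'pass': P(line X) = 0.1·0.8289 / (0.1·0.8289 + 0.9·0.1711) ≈ 0.3500
After 'pass': P(line X) = 0.1·0.3500 / (0.1·0.3500 + 0.9·0.6500) ≈ 0.0565
After 'pass': P(line X) = 0.1·0.0565 / (0.1·0.0565 + 0.9·0.9435) ≈ 0.0066

0.007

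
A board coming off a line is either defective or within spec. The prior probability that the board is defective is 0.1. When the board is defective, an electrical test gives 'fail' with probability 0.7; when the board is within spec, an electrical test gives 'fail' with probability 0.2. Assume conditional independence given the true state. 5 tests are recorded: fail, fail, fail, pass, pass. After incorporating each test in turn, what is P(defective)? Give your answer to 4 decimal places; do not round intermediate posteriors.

0.4012

After 'fail': P(defective) = 0.7·0.1000 / (0.7·0.1000 + 0.2·0.9000) ≈ 0.2800
After 'fail': P(defective) = 0.7·0.2800 / (0.7·0.2800 + 0.2·0.7200) ≈ 0.5765
After 'fail': P(defective) = 0.7·0.5765 / (0.7·0.5765 + 0.2·0.4235) ≈ 0.8265
After 'pass': P(defective) = 0.3·0.8265 / (0.3·0.8265 + 0.8·0.1735) ≈ 0.6411
After 'pass': P(defective) = 0.3·0.6411 / (0.3·0.6411 + 0.8·0.3589) ≈ 0.4012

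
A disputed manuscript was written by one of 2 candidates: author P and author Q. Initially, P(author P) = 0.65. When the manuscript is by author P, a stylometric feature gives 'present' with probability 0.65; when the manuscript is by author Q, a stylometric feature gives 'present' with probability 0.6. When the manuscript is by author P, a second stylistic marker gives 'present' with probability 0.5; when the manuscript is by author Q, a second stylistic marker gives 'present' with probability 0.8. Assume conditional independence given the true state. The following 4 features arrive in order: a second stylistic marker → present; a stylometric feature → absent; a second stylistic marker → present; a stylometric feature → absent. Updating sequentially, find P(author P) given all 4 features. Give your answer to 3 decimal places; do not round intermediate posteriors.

0.357

After a second stylistic marker='present': P(author P) = 0.5·0.6500 / (0.5·0.6500 + 0.8·0.3500) ≈ 0.5372
After a stylometric feature='absent': P(author P) = 0.35·0.5372 / (0.35·0.5372 + 0.4·0.4628) ≈ 0.5039
After a second stylistic marker='present': P(author P) = 0.5·0.5039 / (0.5·0.5039 + 0.8·0.4961) ≈ 0.3883
After a stylometric feature='absent': P(author P) = 0.35·0.3883 / (0.35·0.3883 + 0.4·0.6117) ≈ 0.3571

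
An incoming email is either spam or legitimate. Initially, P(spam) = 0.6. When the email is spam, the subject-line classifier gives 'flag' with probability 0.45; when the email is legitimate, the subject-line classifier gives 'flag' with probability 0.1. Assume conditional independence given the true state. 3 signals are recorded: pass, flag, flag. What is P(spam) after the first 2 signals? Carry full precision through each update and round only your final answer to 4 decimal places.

0.8049

After 'pass': P(spam) = 0.55·0.6000 / (0.55·0.6000 + 0.9·0.4000) ≈ 0.4783
After 'flag': P(spam) = 0.45·0.4783 / (0.45·0.4783 + 0.1·0.5217) ≈ 0.8049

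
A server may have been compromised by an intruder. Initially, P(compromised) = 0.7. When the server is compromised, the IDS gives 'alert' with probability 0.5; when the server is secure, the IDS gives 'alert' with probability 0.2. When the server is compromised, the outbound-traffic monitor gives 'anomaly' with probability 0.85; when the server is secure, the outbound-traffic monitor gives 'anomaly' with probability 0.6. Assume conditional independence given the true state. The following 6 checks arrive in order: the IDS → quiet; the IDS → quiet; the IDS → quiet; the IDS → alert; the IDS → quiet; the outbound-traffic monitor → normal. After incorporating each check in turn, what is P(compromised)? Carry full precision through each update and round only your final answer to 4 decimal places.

0.2503

After the IDS='quiet': P(compromised) = 0.5·0.7000 / (0.5·0.7000 + 0.8·0.3000) ≈ 0.5932
After the IDS='quiet': P(compromised) = 0.5·0.5932 / (0.5·0.5932 + 0.8·0.4068) ≈ 0.4768
After the IDS='quiet': P(compromised) = 0.5·0.4768 / (0.5·0.4768 + 0.8·0.5232) ≈ 0.3629
After the IDS='alert': P(compromised) = 0.5·0.3629 / (0.5·0.3629 + 0.2·0.6371) ≈ 0.5875
After the IDS='quiet': P(compromised) = 0.5·0.5875 / (0.5·0.5875 + 0.8·0.4125) ≈ 0.4709
After the outbound-traffic monitor='normal': P(compromised) = 0.15·0.4709 / (0.15·0.4709 + 0.4·0.5291) ≈ 0.2503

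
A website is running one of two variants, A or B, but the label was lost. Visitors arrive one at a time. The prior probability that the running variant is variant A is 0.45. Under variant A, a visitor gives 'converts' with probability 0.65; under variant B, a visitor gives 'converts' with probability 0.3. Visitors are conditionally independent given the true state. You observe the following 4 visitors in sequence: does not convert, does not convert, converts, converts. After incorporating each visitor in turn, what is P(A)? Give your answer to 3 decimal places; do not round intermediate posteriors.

Apply Bayes' rule sequentially, carrying P(A) forward.
After 'does not convert': P(A) = 0.35·0.4500 / (0.35·0.4500 + 0.7·0.5500) ≈ 0.2903
After 'does not convert': P(A) = 0.35·0.2903 / (0.35·0.2903 + 0.7·0.7097) ≈ 0.1698
After 'converts': P(A) = 0.65·0.1698 / (0.65·0.1698 + 0.3·0.8302) ≈ 0.3071
After 'converts': P(A) = 0.65·0.3071 / (0.65·0.3071 + 0.3·0.6929) ≈ 0.4899

0.490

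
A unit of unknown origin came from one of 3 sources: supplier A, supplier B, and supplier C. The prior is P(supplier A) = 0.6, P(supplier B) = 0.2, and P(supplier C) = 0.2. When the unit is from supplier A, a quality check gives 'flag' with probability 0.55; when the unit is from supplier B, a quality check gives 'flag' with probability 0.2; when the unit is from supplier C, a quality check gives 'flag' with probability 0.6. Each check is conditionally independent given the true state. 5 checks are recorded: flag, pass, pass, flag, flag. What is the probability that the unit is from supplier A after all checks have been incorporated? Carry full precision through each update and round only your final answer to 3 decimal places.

0.718

After 'flag': normaliser = 0.55·0.6000 + 0.2·0.2000 + 0.6·0.2000; P(supplier A) ≈ 0.6735, P(supplier B) ≈ 0.0816, P(supplier C) ≈ 0.2449
After 'pass': normaliser = 0.45·0.6735 + 0.8·0.0816 + 0.4·0.2449; P(supplier A) ≈ 0.6499, P(supplier B) ≈ 0.1400, P(supplier C) ≈ 0.2101
After 'pass': normaliser = 0.45·0.6499 + 0.8·0.1400 + 0.4·0.2101; P(supplier A) ≈ 0.5987, P(supplier B) ≈ 0.2293, P(supplier C) ≈ 0.1720
After 'flag': normaliser = 0.55·0.5987 + 0.2·0.2293 + 0.6·0.1720; P(supplier A) ≈ 0.6884, P(supplier B) ≈ 0.0959, P(supplier C) ≈ 0.2158
After 'flag': normaliser = 0.55·0.6884 + 0.2·0.0959 + 0.6·0.2158; P(supplier A) ≈ 0.7181, P(supplier B) ≈ 0.0364, P(supplier C) ≈ 0.2455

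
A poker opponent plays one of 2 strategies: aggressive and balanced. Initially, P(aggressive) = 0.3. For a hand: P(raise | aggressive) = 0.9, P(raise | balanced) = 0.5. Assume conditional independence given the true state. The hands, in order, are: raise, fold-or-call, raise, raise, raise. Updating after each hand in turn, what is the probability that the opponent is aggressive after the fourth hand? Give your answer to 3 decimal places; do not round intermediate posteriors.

0.333

After 'raise': P(aggressive) = 0.9·0.3000 / (0.9·0.3000 + 0.5·0.7000) ≈ 0.4355
After 'fold-or-call': P(aggressive) = 0.1·0.4355 / (0.1·0.4355 + 0.5·0.5645) ≈ 0.1337
After 'raise': P(aggressive) = 0.9·0.1337 / (0.9·0.1337 + 0.5·0.8663) ≈ 0.2174
After 'raise': P(aggressive) = 0.9·0.2174 / (0.9·0.2174 + 0.5·0.7826) ≈ 0.3333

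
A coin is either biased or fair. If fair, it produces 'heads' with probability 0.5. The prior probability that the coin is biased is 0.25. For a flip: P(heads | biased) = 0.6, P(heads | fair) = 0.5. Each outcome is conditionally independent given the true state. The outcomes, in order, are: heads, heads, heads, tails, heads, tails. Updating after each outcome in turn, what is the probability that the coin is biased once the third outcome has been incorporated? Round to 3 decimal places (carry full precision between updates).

Apply Bayes' rule sequentially, carrying P(biased) forward.
After 'heads': P(biased) = 0.6·0.2500 / (0.6·0.2500 + 0.5·0.7500) ≈ 0.2857
After 'heads': P(biased) = 0.6·0.2857 / (0.6·0.2857 + 0.5·0.7143) ≈ 0.3243
After 'heads': P(biased) = 0.6·0.3243 / (0.6·0.3243 + 0.5·0.6757) ≈ 0.3655

0.365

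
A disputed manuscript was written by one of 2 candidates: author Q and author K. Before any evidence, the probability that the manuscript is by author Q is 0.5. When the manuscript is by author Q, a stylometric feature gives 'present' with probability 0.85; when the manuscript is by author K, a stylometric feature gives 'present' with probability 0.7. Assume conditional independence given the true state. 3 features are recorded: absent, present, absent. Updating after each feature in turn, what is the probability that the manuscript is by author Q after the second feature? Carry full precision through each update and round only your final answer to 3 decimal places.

0.378

After 'absent': P(author Q) = 0.15·0.5000 / (0.15·0.5000 + 0.3·0.5000) ≈ 0.3333
After 'present': P(author Q) = 0.85·0.3333 / (0.85·0.3333 + 0.7·0.6667) ≈ 0.3778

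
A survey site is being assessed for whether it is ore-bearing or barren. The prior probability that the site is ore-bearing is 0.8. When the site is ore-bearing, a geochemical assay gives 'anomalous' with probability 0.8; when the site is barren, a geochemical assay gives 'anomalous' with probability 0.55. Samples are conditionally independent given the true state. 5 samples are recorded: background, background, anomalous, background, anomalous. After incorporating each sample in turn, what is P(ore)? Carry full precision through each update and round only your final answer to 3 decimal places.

Apply Bayes' rule sequentially, carrying P(ore) forward.
After 'background': P(ore) = 0.2·0.8000 / (0.2·0.8000 + 0.45·0.2000) ≈ 0.6400
After 'background': P(ore) = 0.2·0.6400 / (0.2·0.6400 + 0.45·0.3600) ≈ 0.4414
After 'anomalous': P(ore) = 0.8·0.4414 / (0.8·0.4414 + 0.55·0.5586) ≈ 0.5347
After 'background': P(ore) = 0.2·0.5347 / (0.2·0.5347 + 0.45·0.4653) ≈ 0.3381
After 'anomalous': P(ore) = 0.8·0.3381 / (0.8·0.3381 + 0.55·0.6619) ≈ 0.4263

0.426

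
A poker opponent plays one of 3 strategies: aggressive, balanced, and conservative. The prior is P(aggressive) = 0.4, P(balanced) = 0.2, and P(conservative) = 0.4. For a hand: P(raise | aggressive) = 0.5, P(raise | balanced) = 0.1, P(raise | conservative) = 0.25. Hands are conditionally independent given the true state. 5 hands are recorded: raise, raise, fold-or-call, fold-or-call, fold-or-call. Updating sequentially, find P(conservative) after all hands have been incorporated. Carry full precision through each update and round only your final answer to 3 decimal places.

0.430

After 'raise': normaliser = 0.5·0.4000 + 0.1·0.2000 + 0.25·0.4000; P(aggressive) ≈ 0.6250, P(balanced) ≈ 0.0625, P(conservative) ≈ 0.3125
After 'raise': normaliser = 0.5·0.6250 + 0.1·0.0625 + 0.25·0.3125; P(aggressive) ≈ 0.7874, P(balanced) ≈ 0.0157, P(conservative) ≈ 0.1969
After 'fold-or-call': normaliser = 0.5·0.7874 + 0.9·0.0157 + 0.75·0.1969; P(aggressive) ≈ 0.7087, P(balanced) ≈ 0.0255, P(conservative) ≈ 0.2658
After 'fold-or-call': normaliser = 0.5·0.7087 + 0.9·0.0255 + 0.75·0.2658; P(aggressive) ≈ 0.6145, P(balanced) ≈ 0.0398, P(conservative) ≈ 0.3457
After 'fold-or-call': normaliser = 0.5·0.6145 + 0.9·0.0398 + 0.75·0.3457; P(aggressive) ≈ 0.5101, P(balanced) ≈ 0.0595, P(conservative) ≈ 0.4304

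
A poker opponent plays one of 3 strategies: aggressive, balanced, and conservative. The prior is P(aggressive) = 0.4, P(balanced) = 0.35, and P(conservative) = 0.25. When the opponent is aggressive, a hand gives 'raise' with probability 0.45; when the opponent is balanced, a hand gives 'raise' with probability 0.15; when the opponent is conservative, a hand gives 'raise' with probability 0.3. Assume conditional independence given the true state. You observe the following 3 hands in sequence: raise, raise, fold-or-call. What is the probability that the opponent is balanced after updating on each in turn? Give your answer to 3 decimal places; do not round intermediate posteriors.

0.100

Each posterior becomes the prior for the next update.
After 'raise': normaliser = 0.45·0.4000 + 0.15·0.3500 + 0.3·0.2500; P(aggressive) ≈ 0.5854, P(balanced) ≈ 0.1707, P(conservative) ≈ 0.2439
After 'raise': normaliser = 0.45·0.5854 + 0.15·0.1707 + 0.3·0.2439; P(aggressive) ≈ 0.7273, P(balanced) ≈ 0.0707, P(conservative) ≈ 0.2020
After 'fold-or-call': normaliser = 0.55·0.7273 + 0.85·0.0707 + 0.7·0.2020; P(aggressive) ≈ 0.6650, P(balanced) ≈ 0.0999, P(conservative) ≈ 0.2351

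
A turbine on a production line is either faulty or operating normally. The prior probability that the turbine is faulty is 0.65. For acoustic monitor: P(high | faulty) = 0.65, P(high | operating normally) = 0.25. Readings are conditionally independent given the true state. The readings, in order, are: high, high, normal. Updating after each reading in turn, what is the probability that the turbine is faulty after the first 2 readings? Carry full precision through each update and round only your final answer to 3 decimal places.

0.926

After 'high': P(faulty) = 0.65·0.6500 / (0.65·0.6500 + 0.25·0.3500) ≈ 0.8284
After 'high': P(faulty) = 0.65·0.8284 / (0.65·0.8284 + 0.25·0.1716) ≈ 0.9262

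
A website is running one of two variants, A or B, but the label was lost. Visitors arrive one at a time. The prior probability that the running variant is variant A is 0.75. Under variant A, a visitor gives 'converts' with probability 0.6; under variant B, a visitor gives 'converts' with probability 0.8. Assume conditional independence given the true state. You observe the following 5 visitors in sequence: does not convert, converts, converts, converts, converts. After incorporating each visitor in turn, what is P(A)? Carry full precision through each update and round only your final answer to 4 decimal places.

After 'does not convert': P(A) = 0.4·0.7500 / (0.4·0.7500 + 0.2·0.2500) ≈ 0.8571
After 'converts': P(A) = 0.6·0.8571 / (0.6·0.8571 + 0.8·0.1429) ≈ 0.8182
After 'converts': P(A) = 0.6·0.8182 / (0.6·0.8182 + 0.8·0.1818) ≈ 0.7714
After 'converts': P(A) = 0.6·0.7714 / (0.6·0.7714 + 0.8·0.2286) ≈ 0.7168
After 'converts': P(A) = 0.6·0.7168 / (0.6·0.7168 + 0.8·0.2832) ≈ 0.6550

0.6550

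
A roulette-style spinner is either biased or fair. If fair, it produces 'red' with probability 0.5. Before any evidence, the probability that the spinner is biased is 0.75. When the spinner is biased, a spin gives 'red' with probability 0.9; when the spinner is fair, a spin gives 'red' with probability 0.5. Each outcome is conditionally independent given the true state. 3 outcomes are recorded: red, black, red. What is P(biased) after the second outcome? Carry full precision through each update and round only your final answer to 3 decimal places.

After 'red': P(biased) = 0.9·0.7500 / (0.9·0.7500 + 0.5·0.2500) ≈ 0.8438
After 'black': P(biased) = 0.1·0.8438 / (0.1·0.8438 + 0.5·0.1562) ≈ 0.5192

0.519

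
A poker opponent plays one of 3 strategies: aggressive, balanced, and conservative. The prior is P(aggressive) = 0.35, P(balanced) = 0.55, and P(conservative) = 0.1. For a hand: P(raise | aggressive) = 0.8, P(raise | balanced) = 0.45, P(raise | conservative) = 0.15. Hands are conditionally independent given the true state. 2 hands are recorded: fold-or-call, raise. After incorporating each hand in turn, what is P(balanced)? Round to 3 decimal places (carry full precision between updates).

0.664

After 'fold-or-call': normaliser = 0.2·0.3500 + 0.55·0.5500 + 0.85·0.1000; P(aggressive) ≈ 0.1530, P(balanced) ≈ 0.6612, P(conservative) ≈ 0.1858
After 'raise': normaliser = 0.8·0.1530 + 0.45·0.6612 + 0.15·0.1858; P(aggressive) ≈ 0.2733, P(balanced) ≈ 0.6644, P(conservative) ≈ 0.0622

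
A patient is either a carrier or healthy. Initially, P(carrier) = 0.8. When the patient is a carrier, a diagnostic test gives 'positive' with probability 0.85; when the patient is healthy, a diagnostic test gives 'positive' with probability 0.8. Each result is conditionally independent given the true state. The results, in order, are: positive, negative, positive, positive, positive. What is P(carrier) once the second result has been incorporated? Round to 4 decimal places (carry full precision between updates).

0.7612

Apply Bayes' rule sequentially, carrying P(carrier) forward.
After 'positive': P(carrier) = 0.85·0.8000 / (0.85·0.8000 + 0.8·0.2000) ≈ 0.8095
After 'negative': P(carrier) = 0.15·0.8095 / (0.15·0.8095 + 0.2·0.1905) ≈ 0.7612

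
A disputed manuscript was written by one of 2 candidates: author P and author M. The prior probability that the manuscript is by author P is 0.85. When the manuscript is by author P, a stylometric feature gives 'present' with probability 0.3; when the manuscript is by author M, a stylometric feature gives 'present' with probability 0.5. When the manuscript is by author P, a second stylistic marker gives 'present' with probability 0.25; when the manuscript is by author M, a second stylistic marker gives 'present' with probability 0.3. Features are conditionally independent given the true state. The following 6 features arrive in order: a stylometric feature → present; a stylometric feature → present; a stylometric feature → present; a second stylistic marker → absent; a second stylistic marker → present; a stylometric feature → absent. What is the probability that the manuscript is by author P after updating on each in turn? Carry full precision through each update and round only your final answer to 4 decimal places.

After a stylometric feature='present': P(author P) = 0.3·0.8500 / (0.3·0.8500 + 0.5·0.1500) ≈ 0.7727
After a stylometric feature='present': P(author P) = 0.3·0.7727 / (0.3·0.7727 + 0.5·0.2273) ≈ 0.6711
After a stylometric feature='present': P(author P) = 0.3·0.6711 / (0.3·0.6711 + 0.5·0.3289) ≈ 0.5504
After a second stylistic marker='absent': P(author P) = 0.75·0.5504 / (0.75·0.5504 + 0.7·0.4496) ≈ 0.5674
After a second stylistic marker='present': P(author P) = 0.25·0.5674 / (0.25·0.5674 + 0.3·0.4326) ≈ 0.5222
After a stylometric feature='absent': P(author P) = 0.7·0.5222 / (0.7·0.5222 + 0.5·0.4778) ≈ 0.6047

0.6047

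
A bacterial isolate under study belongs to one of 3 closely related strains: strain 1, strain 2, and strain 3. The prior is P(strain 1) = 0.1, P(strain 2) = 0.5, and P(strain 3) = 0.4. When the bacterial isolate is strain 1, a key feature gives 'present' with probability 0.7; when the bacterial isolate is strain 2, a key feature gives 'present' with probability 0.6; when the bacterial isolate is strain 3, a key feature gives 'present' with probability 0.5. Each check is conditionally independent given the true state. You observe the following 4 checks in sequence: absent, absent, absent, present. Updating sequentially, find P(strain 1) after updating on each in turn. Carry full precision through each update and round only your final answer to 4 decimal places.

Apply Bayes' rule sequentially, carrying P(strain 1) forward.
After 'absent': normaliser = 0.3·0.1000 + 0.4·0.5000 + 0.5·0.4000; P(strain 1) ≈ 0.0698, P(strain 2) ≈ 0.4651, P(strain 3) ≈ 0.4651
After 'absent': normaliser = 0.3·0.0698 + 0.4·0.4651 + 0.5·0.4651; P(strain 1) ≈ 0.0476, P(strain 2) ≈ 0.4233, P(strain 3) ≈ 0.5291
After 'absent': normaliser = 0.3·0.0476 + 0.4·0.4233 + 0.5·0.5291; P(strain 1) ≈ 0.0319, P(strain 2) ≈ 0.3778, P(strain 3) ≈ 0.5903
After 'present': normaliser = 0.7·0.0319 + 0.6·0.3778 + 0.5·0.5903; P(strain 1) ≈ 0.0410, P(strain 2) ≈ 0.4166, P(strain 3) ≈ 0.5424

0.0410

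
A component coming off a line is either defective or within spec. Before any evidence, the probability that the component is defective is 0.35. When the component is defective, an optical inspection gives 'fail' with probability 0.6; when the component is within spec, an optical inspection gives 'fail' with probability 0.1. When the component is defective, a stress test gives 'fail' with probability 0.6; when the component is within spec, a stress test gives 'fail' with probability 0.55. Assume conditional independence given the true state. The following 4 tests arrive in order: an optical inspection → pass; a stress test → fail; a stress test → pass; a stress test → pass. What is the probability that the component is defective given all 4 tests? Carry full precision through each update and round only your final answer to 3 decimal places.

0.171

After an optical inspection='pass': P(defective) = 0.4·0.3500 / (0.4·0.3500 + 0.9·0.6500) ≈ 0.1931
After a stress test='fail': P(defective) = 0.6·0.1931 / (0.6·0.1931 + 0.55·0.8069) ≈ 0.2070
After a stress test='pass': P(defective) = 0.4·0.2070 / (0.4·0.2070 + 0.45·0.7930) ≈ 0.1884
After a stress test='pass': P(defective) = 0.4·0.1884 / (0.4·0.1884 + 0.45·0.8116) ≈ 0.1710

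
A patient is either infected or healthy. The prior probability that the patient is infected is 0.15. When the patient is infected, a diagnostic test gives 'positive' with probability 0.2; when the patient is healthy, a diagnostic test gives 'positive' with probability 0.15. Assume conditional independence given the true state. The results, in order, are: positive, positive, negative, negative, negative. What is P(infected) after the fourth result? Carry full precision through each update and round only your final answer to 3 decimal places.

Each posterior becomes the prior for the next update.
After 'positive': P(infected) = 0.2·0.1500 / (0.2·0.1500 + 0.15·0.8500) ≈ 0.1905
After 'positive': P(infected) = 0.2·0.1905 / (0.2·0.1905 + 0.15·0.8095) ≈ 0.2388
After 'negative': P(infected) = 0.8·0.2388 / (0.8·0.2388 + 0.85·0.7612) ≈ 0.2280
After 'negative': P(infected) = 0.8·0.2280 / (0.8·0.2280 + 0.85·0.7720) ≈ 0.2175

0.217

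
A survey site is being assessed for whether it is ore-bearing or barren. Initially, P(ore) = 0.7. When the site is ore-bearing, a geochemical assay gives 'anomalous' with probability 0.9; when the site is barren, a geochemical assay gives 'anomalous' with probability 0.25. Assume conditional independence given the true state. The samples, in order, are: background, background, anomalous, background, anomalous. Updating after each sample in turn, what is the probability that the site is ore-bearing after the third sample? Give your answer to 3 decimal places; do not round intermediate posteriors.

After 'background': P(ore) = 0.1·0.7000 / (0.1·0.7000 + 0.75·0.3000) ≈ 0.2373
After 'background': P(ore) = 0.1·0.2373 / (0.1·0.2373 + 0.75·0.7627) ≈ 0.0398
After 'anomalous': P(ore) = 0.9·0.0398 / (0.9·0.0398 + 0.25·0.9602) ≈ 0.1299

0.130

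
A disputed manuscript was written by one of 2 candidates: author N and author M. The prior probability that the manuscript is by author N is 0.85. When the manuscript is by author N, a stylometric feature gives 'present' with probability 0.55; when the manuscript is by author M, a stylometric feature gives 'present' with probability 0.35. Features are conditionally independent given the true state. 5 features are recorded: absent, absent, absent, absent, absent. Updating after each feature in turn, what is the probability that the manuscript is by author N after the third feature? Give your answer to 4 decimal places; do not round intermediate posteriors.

After 'absent': P(author N) = 0.45·0.8500 / (0.45·0.8500 + 0.65·0.1500) ≈ 0.7969
After 'absent': P(author N) = 0.45·0.7969 / (0.45·0.7969 + 0.65·0.2031) ≈ 0.7309
After 'absent': P(author N) = 0.45·0.7309 / (0.45·0.7309 + 0.65·0.2691) ≈ 0.6528

0.6528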